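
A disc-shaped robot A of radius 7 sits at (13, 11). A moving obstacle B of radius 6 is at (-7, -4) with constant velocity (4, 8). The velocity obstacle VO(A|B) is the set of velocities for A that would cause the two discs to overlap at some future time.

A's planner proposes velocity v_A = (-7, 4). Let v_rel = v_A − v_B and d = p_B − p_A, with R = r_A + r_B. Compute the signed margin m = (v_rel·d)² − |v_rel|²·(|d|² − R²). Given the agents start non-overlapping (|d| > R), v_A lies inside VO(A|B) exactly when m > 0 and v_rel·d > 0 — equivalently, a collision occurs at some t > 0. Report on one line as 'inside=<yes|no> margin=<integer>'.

d = (-20, -15),  |d|² = 625;  R = 7+6 = 13,  c = 625−13² = 456
v_rel = (-11, -4),  |v_rel|² = 137;  v_rel·d = (-11)·(-20) + (-4)·(-15) = 280
137·t² − 560·t + 456 = 0  ⇒  m = 280² − 137·456 = 15928
m = 15928 > 0,  v_rel·d = 280 > 0  ⇒  inside

inside=yes margin=15928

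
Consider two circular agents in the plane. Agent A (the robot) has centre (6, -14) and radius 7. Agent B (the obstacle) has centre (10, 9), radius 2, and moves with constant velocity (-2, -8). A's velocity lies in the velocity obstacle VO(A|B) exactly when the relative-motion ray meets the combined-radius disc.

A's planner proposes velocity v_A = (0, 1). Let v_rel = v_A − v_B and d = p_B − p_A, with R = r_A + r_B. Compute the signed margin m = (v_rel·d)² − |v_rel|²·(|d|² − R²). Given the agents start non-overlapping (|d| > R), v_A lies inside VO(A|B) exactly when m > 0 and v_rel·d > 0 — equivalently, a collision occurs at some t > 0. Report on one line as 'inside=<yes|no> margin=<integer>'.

d = (4, 23),  |d|² = 545;  R = 7+2 = 9,  c = 545−9² = 464
v_rel = (2, 9),  |v_rel|² = 85;  v_rel·d = (2)·(4) + (9)·(23) = 215
85·t² − 430·t + 464 = 0  ⇒  m = 215² − 85·464 = 6785
m = 6785 > 0,  v_rel·d = 215 > 0  ⇒  inside

inside=yes margin=6785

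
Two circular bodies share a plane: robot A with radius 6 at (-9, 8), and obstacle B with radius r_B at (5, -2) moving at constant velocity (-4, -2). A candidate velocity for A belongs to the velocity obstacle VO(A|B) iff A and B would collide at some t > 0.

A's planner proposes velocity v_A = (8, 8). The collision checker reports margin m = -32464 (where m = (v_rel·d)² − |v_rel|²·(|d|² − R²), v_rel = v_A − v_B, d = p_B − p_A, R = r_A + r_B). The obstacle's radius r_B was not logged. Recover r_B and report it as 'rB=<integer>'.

m = -32464
d = (14, -10);  v_rel = (12, 10),  |v_rel|² = 244
v_rel×d = (12)·(-10) − (10)·(14) = -260
since m = R²·244 − (-260)²:  R² = (67600 + -32464) / 244 = 144
R = √144 = 12  ⇒  r_B = 12 − 6 = 6

rB=6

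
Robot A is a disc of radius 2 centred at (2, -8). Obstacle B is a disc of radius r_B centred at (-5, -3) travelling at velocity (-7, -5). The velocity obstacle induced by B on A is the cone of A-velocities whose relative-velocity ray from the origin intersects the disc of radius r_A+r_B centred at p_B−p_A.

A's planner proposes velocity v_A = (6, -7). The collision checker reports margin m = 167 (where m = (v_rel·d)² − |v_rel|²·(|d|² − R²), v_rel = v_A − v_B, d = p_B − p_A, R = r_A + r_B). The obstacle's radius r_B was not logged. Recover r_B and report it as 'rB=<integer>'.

m = 167
d = (-7, 5);  v_rel = (13, -2),  |v_rel|² = 173
v_rel×d = (13)·(5) − (-2)·(-7) = 51
since m = R²·173 − 51²:  R² = (2601 + 167) / 173 = 16
R = √16 = 4  ⇒  r_B = 4 − 2 = 2

rB=2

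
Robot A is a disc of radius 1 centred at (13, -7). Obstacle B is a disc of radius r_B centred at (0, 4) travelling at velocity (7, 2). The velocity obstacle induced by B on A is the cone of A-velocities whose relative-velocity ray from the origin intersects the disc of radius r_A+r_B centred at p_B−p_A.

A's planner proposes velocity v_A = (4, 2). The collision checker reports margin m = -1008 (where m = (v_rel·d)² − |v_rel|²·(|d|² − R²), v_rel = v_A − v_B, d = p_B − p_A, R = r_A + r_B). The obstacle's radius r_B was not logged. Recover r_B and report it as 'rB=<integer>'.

m = -1008
d = (-13, 11);  v_rel = (-3, 0),  |v_rel|² = 9
v_rel×d = (-3)·(11) − (0)·(-13) = -33
since m = R²·9 − (-33)²:  R² = (1089 + -1008) / 9 = 9
R = √9 = 3  ⇒  r_B = 3 − 1 = 2

rB=2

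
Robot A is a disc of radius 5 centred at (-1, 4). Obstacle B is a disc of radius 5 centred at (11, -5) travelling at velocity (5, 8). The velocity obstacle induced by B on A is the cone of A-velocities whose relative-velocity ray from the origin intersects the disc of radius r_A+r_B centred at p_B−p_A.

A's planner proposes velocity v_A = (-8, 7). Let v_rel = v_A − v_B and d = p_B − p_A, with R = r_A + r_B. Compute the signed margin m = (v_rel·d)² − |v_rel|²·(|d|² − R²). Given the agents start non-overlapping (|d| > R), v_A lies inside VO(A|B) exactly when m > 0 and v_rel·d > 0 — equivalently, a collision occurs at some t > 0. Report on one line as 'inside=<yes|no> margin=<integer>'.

d = (12, -9),  |d|² = 225;  R = 5+5 = 10,  c = 225−10² = 125
v_rel = (-13, -1),  |v_rel|² = 170;  v_rel·d = (-13)·(12) + (-1)·(-9) = -147
170·t² + 294·t + 125 = 0  ⇒  m = (-147)² − 170·125 = 359
m = 359 > 0,  v_rel·d = -147 < 0  ⇒  outside

inside=no margin=359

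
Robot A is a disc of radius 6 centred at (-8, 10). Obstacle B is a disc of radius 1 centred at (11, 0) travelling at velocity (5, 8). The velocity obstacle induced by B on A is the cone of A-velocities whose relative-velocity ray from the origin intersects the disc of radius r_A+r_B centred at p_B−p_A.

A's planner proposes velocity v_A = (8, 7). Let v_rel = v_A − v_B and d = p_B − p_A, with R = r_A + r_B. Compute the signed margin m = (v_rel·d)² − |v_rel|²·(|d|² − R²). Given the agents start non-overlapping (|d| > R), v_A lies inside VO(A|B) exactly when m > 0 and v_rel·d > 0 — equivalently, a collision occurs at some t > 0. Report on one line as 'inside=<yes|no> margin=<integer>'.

d = (19, -10),  |d|² = 461;  R = 6+1 = 7,  c = 461−7² = 412
v_rel = (3, -1),  |v_rel|² = 10;  v_rel·d = (3)·(19) + (-1)·(-10) = 67
10·t² − 134·t + 412 = 0  ⇒  m = 67² − 10·412 = 369
m = 369 > 0,  v_rel·d = 67 > 0  ⇒  inside

inside=yes margin=369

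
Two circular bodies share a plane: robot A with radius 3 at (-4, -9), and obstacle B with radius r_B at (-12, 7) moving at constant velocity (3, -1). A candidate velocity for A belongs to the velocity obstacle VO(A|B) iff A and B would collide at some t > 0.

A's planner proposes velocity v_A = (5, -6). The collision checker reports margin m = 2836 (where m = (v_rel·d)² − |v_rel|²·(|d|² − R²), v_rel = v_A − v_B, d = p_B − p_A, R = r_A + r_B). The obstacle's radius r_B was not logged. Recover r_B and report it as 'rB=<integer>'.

m = 2836
d = (-8, 16);  v_rel = (2, -5),  |v_rel|² = 29
v_rel×d = (2)·(16) − (-5)·(-8) = -8
since m = R²·29 − (-8)²:  R² = (64 + 2836) / 29 = 100
R = √100 = 10  ⇒  r_B = 10 − 3 = 7

rB=7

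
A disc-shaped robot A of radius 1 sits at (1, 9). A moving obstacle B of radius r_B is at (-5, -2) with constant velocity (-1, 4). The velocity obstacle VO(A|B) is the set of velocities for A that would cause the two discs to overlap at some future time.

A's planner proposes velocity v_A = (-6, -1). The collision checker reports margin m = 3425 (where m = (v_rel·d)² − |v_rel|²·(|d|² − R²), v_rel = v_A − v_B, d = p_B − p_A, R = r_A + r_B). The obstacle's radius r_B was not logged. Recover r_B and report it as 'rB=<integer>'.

m = 3425
d = (-6, -11);  v_rel = (-5, -5),  |v_rel|² = 50
v_rel×d = (-5)·(-11) − (-5)·(-6) = 25
since m = R²·50 − 25²:  R² = (625 + 3425) / 50 = 81
R = √81 = 9  ⇒  r_B = 9 − 1 = 8

rB=8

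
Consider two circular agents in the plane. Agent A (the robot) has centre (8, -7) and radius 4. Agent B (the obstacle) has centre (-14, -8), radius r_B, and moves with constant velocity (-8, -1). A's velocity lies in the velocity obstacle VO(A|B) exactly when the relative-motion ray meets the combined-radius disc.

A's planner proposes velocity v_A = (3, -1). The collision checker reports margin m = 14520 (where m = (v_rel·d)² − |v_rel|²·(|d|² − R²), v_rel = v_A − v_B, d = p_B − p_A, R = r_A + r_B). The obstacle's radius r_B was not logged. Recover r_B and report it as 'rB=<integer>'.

m = 14520
d = (-22, -1);  v_rel = (11, 0),  |v_rel|² = 121
v_rel×d = (11)·(-1) − (0)·(-22) = -11
since m = R²·121 − (-11)²:  R² = (121 + 14520) / 121 = 121
R = √121 = 11  ⇒  r_B = 11 − 4 = 7

rB=7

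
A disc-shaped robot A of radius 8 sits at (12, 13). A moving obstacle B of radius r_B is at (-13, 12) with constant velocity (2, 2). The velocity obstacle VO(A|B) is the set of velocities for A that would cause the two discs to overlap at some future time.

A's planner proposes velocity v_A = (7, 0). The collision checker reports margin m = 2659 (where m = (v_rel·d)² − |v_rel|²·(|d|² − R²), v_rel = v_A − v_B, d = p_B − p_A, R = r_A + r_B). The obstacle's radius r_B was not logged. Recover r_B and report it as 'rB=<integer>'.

m = 2659
d = (-25, -1);  v_rel = (5, -2),  |v_rel|² = 29
v_rel×d = (5)·(-1) − (-2)·(-25) = -55
since m = R²·29 − (-55)²:  R² = (3025 + 2659) / 29 = 196
R = √196 = 14  ⇒  r_B = 14 − 8 = 6

rB=6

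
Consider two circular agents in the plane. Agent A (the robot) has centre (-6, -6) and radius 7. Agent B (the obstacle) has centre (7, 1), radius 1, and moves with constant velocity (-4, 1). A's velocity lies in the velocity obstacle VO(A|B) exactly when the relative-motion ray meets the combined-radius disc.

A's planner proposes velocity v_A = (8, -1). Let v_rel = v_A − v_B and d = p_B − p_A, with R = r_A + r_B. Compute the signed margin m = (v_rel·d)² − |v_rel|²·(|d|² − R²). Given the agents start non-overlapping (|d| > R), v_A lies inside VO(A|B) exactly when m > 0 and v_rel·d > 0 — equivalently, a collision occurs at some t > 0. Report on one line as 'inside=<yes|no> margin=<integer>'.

d = (13, 7),  |d|² = 218;  R = 7+1 = 8,  c = 218−8² = 154
v_rel = (12, -2),  |v_rel|² = 148;  v_rel·d = (12)·(13) + (-2)·(7) = 142
148·t² − 284·t + 154 = 0  ⇒  m = 142² − 148·154 = -2628
m = -2628 < 0,  v_rel·d = 142 > 0  ⇒  outside

inside=no margin=-2628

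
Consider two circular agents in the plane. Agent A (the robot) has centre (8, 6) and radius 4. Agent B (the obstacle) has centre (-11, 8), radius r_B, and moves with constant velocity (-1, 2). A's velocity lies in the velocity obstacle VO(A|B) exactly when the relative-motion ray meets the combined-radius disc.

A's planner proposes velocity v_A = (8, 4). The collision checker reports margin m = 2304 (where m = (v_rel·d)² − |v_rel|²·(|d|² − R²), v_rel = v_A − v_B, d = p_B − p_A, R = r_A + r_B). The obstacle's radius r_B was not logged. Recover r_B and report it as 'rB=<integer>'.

m = 2304
d = (-19, 2);  v_rel = (9, 2),  |v_rel|² = 85
v_rel×d = (9)·(2) − (2)·(-19) = 56
since m = R²·85 − 56²:  R² = (3136 + 2304) / 85 = 64
R = √64 = 8  ⇒  r_B = 8 − 4 = 4

rB=4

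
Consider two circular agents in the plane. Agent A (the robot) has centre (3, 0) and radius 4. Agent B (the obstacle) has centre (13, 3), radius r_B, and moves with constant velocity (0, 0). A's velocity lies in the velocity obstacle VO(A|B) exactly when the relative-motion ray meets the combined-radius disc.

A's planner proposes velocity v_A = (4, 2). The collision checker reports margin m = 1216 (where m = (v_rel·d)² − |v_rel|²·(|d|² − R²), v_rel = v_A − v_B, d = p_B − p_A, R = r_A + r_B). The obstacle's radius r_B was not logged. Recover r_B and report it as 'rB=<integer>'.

m = 1216
d = (10, 3);  v_rel = (4, 2),  |v_rel|² = 20
v_rel×d = (4)·(3) − (2)·(10) = -8
since m = R²·20 − (-8)²:  R² = (64 + 1216) / 20 = 64
R = √64 = 8  ⇒  r_B = 8 − 4 = 4

rB=4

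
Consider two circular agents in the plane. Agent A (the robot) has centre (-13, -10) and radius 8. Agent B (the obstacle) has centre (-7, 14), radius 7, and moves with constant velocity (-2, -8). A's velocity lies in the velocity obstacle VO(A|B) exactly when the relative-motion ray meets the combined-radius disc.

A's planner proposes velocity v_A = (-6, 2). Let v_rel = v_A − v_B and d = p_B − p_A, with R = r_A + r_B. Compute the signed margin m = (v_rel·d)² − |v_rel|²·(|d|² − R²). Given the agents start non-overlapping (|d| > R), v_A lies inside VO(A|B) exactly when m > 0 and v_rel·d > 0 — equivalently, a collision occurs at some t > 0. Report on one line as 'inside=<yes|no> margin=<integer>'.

d = (6, 24),  |d|² = 612;  R = 8+7 = 15,  c = 612−15² = 387
v_rel = (-4, 10),  |v_rel|² = 116;  v_rel·d = (-4)·(6) + (10)·(24) = 216
116·t² − 432·t + 387 = 0  ⇒  m = 216² − 116·387 = 1764
m = 1764 > 0,  v_rel·d = 216 > 0  ⇒  inside

inside=yes margin=1764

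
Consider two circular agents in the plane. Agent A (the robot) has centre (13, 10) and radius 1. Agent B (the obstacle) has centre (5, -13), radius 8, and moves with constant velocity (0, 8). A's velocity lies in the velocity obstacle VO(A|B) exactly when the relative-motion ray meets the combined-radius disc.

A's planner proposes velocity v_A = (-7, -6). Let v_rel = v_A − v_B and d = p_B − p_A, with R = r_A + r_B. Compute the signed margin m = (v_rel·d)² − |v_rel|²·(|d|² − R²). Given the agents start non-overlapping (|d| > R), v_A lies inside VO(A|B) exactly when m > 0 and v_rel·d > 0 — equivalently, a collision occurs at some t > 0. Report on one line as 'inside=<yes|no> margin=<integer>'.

d = (-8, -23),  |d|² = 593;  R = 1+8 = 9,  c = 593−9² = 512
v_rel = (-7, -14),  |v_rel|² = 245;  v_rel·d = (-7)·(-8) + (-14)·(-23) = 378
245·t² − 756·t + 512 = 0  ⇒  m = 378² − 245·512 = 17444
m = 17444 > 0,  v_rel·d = 378 > 0  ⇒  inside

inside=yes margin=17444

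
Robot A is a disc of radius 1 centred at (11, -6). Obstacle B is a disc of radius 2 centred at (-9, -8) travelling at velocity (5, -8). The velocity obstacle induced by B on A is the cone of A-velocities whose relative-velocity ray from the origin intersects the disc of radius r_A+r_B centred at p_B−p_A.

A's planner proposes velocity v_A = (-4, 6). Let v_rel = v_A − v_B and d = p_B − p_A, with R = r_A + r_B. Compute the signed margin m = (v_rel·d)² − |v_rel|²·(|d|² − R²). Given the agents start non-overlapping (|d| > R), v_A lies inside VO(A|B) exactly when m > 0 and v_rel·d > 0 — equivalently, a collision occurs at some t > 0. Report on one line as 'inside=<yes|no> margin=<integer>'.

d = (-20, -2),  |d|² = 404;  R = 1+2 = 3,  c = 404−3² = 395
v_rel = (-9, 14),  |v_rel|² = 277;  v_rel·d = (-9)·(-20) + (14)·(-2) = 152
277·t² − 304·t + 395 = 0  ⇒  m = 152² − 277·395 = -86311
m = -86311 < 0,  v_rel·d = 152 > 0  ⇒  outside

inside=no margin=-86311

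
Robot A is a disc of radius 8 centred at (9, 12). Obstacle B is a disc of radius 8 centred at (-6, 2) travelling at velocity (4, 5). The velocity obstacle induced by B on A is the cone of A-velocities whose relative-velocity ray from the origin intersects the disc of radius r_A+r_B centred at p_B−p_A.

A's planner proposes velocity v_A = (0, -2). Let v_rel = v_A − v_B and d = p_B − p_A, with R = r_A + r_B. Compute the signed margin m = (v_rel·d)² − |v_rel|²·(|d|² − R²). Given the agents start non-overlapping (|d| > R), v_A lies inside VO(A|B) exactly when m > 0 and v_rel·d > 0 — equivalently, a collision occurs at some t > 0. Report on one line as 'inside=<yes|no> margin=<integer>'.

d = (-15, -10),  |d|² = 325;  R = 8+8 = 16,  c = 325−16² = 69
v_rel = (-4, -7),  |v_rel|² = 65;  v_rel·d = (-4)·(-15) + (-7)·(-10) = 130
65·t² − 260·t + 69 = 0  ⇒  m = 130² − 65·69 = 12415
m = 12415 > 0,  v_rel·d = 130 > 0  ⇒  inside

inside=yes margin=12415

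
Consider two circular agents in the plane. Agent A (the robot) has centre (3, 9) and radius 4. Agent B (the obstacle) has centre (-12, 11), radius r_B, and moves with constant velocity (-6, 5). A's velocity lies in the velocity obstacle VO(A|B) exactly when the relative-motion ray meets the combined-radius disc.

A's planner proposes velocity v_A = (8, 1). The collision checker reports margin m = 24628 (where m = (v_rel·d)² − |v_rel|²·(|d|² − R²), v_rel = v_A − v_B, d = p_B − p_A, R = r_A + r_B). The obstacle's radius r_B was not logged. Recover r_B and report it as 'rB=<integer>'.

m = 24628
d = (-15, 2);  v_rel = (14, -4),  |v_rel|² = 212
v_rel×d = (14)·(2) − (-4)·(-15) = -32
since m = R²·212 − (-32)²:  R² = (1024 + 24628) / 212 = 121
R = √121 = 11  ⇒  r_B = 11 − 4 = 7

rB=7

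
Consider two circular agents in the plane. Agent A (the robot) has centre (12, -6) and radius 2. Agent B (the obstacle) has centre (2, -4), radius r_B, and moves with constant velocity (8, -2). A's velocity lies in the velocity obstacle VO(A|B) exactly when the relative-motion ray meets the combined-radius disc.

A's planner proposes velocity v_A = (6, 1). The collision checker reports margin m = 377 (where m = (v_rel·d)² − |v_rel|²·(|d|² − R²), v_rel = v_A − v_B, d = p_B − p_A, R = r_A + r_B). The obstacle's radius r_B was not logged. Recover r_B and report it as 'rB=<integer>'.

m = 377
d = (-10, 2);  v_rel = (-2, 3),  |v_rel|² = 13
v_rel×d = (-2)·(2) − (3)·(-10) = 26
since m = R²·13 − 26²:  R² = (676 + 377) / 13 = 81
R = √81 = 9  ⇒  r_B = 9 − 2 = 7

rB=7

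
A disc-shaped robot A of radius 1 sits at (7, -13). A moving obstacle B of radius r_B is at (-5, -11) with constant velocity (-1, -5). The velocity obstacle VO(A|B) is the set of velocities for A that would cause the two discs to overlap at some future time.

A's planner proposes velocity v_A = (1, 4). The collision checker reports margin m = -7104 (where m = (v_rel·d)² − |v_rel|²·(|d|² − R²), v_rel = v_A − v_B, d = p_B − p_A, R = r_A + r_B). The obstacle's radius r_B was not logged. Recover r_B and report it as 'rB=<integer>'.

m = -7104
d = (-12, 2);  v_rel = (2, 9),  |v_rel|² = 85
v_rel×d = (2)·(2) − (9)·(-12) = 112
since m = R²·85 − 112²:  R² = (12544 + -7104) / 85 = 64
R = √64 = 8  ⇒  r_B = 8 − 1 = 7

rB=7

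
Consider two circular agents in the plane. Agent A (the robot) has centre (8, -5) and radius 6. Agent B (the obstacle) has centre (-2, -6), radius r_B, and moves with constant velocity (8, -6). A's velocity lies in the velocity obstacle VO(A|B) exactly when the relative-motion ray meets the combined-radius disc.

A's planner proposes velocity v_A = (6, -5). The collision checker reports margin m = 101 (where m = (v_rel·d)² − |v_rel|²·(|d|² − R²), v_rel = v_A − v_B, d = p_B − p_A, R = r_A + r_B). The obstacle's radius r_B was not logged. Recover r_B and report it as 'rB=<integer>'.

m = 101
d = (-10, -1);  v_rel = (-2, 1),  |v_rel|² = 5
v_rel×d = (-2)·(-1) − (1)·(-10) = 12
since m = R²·5 − 12²:  R² = (144 + 101) / 5 = 49
R = √49 = 7  ⇒  r_B = 7 − 6 = 1

rB=1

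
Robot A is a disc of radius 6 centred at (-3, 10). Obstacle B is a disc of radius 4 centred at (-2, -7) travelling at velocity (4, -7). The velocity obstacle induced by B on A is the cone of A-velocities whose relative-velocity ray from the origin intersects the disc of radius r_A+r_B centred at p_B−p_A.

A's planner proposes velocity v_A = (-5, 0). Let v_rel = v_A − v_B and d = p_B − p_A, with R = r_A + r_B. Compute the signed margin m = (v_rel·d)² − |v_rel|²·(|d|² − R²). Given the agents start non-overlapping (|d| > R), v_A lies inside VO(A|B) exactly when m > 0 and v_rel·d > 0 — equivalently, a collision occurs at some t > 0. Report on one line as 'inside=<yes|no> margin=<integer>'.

d = (1, -17),  |d|² = 290;  R = 6+4 = 10,  c = 290−10² = 190
v_rel = (-9, 7),  |v_rel|² = 130;  v_rel·d = (-9)·(1) + (7)·(-17) = -128
130·t² + 256·t + 190 = 0  ⇒  m = (-128)² − 130·190 = -8316
m = -8316 < 0,  v_rel·d = -128 < 0  ⇒  outside

inside=no margin=-8316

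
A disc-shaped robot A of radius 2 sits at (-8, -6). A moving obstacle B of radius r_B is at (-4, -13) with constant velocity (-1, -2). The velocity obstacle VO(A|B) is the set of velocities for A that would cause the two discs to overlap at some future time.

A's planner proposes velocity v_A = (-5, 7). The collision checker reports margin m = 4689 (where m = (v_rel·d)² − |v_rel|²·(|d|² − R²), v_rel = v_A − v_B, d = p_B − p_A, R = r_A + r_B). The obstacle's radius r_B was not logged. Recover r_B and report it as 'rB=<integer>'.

m = 4689
d = (4, -7);  v_rel = (-4, 9),  |v_rel|² = 97
v_rel×d = (-4)·(-7) − (9)·(4) = -8
since m = R²·97 − (-8)²:  R² = (64 + 4689) / 97 = 49
R = √49 = 7  ⇒  r_B = 7 − 2 = 5

rB=5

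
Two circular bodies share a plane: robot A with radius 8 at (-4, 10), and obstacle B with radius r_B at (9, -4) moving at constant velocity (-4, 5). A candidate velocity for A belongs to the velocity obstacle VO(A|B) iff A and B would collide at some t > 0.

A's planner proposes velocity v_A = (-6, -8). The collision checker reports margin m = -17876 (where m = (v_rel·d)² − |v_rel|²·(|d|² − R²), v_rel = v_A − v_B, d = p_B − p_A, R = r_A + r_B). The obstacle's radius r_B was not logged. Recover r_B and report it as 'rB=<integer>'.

m = -17876
d = (13, -14);  v_rel = (-2, -13),  |v_rel|² = 173
v_rel×d = (-2)·(-14) − (-13)·(13) = 197
since m = R²·173 − 197²:  R² = (38809 + -17876) / 173 = 121
R = √121 = 11  ⇒  r_B = 11 − 8 = 3

rB=3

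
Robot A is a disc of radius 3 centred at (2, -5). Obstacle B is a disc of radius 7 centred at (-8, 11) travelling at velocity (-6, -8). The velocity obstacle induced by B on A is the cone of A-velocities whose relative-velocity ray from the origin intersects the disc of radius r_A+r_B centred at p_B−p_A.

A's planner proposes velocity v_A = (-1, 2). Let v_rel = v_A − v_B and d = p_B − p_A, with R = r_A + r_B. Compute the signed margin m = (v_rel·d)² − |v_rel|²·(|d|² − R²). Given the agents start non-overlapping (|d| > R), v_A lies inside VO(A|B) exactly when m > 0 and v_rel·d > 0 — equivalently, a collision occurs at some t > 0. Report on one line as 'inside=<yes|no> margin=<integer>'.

d = (-10, 16),  |d|² = 356;  R = 3+7 = 10,  c = 356−10² = 256
v_rel = (5, 10),  |v_rel|² = 125;  v_rel·d = (5)·(-10) + (10)·(16) = 110
125·t² − 220·t + 256 = 0  ⇒  m = 110² − 125·256 = -19900
m = -19900 < 0,  v_rel·d = 110 > 0  ⇒  outside

inside=no margin=-19900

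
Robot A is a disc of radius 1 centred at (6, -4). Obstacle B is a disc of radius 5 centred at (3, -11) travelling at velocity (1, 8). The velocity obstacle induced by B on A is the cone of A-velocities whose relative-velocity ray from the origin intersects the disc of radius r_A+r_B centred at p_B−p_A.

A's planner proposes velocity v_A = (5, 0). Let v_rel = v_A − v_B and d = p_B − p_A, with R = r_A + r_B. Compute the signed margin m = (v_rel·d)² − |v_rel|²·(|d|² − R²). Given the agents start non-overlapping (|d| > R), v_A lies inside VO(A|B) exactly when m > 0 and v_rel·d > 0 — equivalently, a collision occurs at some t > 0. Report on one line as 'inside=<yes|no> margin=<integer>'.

d = (-3, -7),  |d|² = 58;  R = 1+5 = 6,  c = 58−6² = 22
v_rel = (4, -8),  |v_rel|² = 80;  v_rel·d = (4)·(-3) + (-8)·(-7) = 44
80·t² − 88·t + 22 = 0  ⇒  m = 44² − 80·22 = 176
m = 176 > 0,  v_rel·d = 44 > 0  ⇒  inside

inside=yes margin=176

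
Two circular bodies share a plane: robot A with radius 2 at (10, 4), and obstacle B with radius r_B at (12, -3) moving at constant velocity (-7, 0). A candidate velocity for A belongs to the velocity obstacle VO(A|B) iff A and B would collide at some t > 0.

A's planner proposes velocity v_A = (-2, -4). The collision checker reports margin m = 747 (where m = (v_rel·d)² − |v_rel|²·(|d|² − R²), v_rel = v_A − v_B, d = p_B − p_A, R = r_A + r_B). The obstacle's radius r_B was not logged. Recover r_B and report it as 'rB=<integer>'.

m = 747
d = (2, -7);  v_rel = (5, -4),  |v_rel|² = 41
v_rel×d = (5)·(-7) − (-4)·(2) = -27
since m = R²·41 − (-27)²:  R² = (729 + 747) / 41 = 36
R = √36 = 6  ⇒  r_B = 6 − 2 = 4

rB=4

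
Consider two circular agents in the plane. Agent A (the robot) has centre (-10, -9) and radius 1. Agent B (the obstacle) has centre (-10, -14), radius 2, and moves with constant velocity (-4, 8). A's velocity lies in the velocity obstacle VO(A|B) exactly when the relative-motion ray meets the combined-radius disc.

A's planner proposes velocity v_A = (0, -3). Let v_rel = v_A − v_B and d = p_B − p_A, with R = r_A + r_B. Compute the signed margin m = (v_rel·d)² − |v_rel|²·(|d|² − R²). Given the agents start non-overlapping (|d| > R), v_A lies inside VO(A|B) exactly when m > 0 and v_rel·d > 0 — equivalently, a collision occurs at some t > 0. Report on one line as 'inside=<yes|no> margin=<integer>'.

d = (0, -5),  |d|² = 25;  R = 1+2 = 3,  c = 25−3² = 16
v_rel = (4, -11),  |v_rel|² = 137;  v_rel·d = (4)·(0) + (-11)·(-5) = 55
137·t² − 110·t + 16 = 0  ⇒  m = 55² − 137·16 = 833
m = 833 > 0,  v_rel·d = 55 > 0  ⇒  inside

inside=yes margin=833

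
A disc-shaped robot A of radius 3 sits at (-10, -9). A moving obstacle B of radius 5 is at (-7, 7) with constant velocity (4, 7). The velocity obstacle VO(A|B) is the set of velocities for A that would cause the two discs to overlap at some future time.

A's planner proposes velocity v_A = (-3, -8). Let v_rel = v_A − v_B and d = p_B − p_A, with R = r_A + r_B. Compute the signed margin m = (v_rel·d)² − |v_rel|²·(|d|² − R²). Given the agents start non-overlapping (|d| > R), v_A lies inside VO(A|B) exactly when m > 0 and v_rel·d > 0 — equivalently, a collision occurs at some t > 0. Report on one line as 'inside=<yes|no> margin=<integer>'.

d = (3, 16),  |d|² = 265;  R = 3+5 = 8,  c = 265−8² = 201
v_rel = (-7, -15),  |v_rel|² = 274;  v_rel·d = (-7)·(3) + (-15)·(16) = -261
274·t² + 522·t + 201 = 0  ⇒  m = (-261)² − 274·201 = 13047
m = 13047 > 0,  v_rel·d = -261 < 0  ⇒  outside

inside=no margin=13047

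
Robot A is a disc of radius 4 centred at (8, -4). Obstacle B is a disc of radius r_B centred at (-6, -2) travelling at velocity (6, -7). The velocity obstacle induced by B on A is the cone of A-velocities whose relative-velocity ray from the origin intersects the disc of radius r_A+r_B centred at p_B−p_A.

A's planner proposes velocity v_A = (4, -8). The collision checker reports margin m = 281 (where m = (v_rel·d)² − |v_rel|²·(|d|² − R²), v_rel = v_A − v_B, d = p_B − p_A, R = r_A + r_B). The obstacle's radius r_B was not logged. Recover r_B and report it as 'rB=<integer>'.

m = 281
d = (-14, 2);  v_rel = (-2, -1),  |v_rel|² = 5
v_rel×d = (-2)·(2) − (-1)·(-14) = -18
since m = R²·5 − (-18)²:  R² = (324 + 281) / 5 = 121
R = √121 = 11  ⇒  r_B = 11 − 4 = 7

rB=7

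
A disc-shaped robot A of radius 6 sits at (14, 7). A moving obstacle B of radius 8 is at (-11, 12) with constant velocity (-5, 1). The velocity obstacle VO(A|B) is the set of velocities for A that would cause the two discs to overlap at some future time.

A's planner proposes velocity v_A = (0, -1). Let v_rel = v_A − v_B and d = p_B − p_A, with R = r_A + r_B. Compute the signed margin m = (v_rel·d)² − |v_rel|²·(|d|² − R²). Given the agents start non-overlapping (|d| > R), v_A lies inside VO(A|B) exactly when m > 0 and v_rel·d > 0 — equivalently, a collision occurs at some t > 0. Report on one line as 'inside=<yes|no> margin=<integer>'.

d = (-25, 5),  |d|² = 650;  R = 6+8 = 14,  c = 650−14² = 454
v_rel = (5, -2),  |v_rel|² = 29;  v_rel·d = (5)·(-25) + (-2)·(5) = -135
29·t² + 270·t + 454 = 0  ⇒  m = (-135)² − 29·454 = 5059
m = 5059 > 0,  v_rel·d = -135 < 0  ⇒  outside

inside=no margin=5059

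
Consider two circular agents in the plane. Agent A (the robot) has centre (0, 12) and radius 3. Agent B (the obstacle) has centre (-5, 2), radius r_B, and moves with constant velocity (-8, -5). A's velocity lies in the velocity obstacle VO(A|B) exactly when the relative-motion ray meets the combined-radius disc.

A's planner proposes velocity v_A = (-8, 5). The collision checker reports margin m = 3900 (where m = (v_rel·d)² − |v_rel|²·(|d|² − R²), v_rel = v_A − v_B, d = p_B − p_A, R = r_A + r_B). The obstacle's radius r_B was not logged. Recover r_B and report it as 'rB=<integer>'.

m = 3900
d = (-5, -10);  v_rel = (0, 10),  |v_rel|² = 100
v_rel×d = (0)·(-10) − (10)·(-5) = 50
since m = R²·100 − 50²:  R² = (2500 + 3900) / 100 = 64
R = √64 = 8  ⇒  r_B = 8 − 3 = 5

rB=5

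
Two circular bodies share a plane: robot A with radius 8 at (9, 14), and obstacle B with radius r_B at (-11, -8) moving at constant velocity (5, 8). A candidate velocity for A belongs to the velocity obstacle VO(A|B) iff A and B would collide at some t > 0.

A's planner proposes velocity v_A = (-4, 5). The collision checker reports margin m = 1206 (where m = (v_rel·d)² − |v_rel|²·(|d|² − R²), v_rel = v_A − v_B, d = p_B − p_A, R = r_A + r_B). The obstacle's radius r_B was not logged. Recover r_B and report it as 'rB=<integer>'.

m = 1206
d = (-20, -22);  v_rel = (-9, -3),  |v_rel|² = 90
v_rel×d = (-9)·(-22) − (-3)·(-20) = 138
since m = R²·90 − 138²:  R² = (19044 + 1206) / 90 = 225
R = √225 = 15  ⇒  r_B = 15 − 8 = 7

rB=7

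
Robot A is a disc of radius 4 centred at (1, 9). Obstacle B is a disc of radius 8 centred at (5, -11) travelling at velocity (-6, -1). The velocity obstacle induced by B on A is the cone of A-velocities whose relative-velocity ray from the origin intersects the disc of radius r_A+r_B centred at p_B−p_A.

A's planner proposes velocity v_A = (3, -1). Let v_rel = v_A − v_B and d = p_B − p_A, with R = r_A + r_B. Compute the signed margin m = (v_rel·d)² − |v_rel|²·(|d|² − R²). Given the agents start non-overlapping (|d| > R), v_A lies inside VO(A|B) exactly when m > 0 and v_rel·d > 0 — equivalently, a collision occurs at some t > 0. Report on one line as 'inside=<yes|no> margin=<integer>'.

d = (4, -20),  |d|² = 416;  R = 4+8 = 12,  c = 416−12² = 272
v_rel = (9, 0),  |v_rel|² = 81;  v_rel·d = (9)·(4) + (0)·(-20) = 36
81·t² − 72·t + 272 = 0  ⇒  m = 36² − 81·272 = -20736
m = -20736 < 0,  v_rel·d = 36 > 0  ⇒  outside

inside=no margin=-20736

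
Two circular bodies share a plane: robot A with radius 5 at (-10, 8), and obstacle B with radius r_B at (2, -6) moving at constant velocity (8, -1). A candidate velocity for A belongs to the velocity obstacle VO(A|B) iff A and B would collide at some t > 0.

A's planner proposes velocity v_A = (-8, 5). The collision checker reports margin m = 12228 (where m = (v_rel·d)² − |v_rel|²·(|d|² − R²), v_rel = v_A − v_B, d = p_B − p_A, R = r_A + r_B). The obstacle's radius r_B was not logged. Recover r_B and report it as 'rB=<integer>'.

m = 12228
d = (12, -14);  v_rel = (-16, 6),  |v_rel|² = 292
v_rel×d = (-16)·(-14) − (6)·(12) = 152
since m = R²·292 − 152²:  R² = (23104 + 12228) / 292 = 121
R = √121 = 11  ⇒  r_B = 11 − 5 = 6

rB=6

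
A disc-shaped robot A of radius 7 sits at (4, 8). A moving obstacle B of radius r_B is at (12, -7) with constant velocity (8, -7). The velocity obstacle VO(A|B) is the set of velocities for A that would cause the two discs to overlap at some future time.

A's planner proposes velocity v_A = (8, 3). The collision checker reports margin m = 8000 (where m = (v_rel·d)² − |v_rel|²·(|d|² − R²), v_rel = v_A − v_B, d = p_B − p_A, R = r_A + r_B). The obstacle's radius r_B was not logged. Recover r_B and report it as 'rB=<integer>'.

m = 8000
d = (8, -15);  v_rel = (0, 10),  |v_rel|² = 100
v_rel×d = (0)·(-15) − (10)·(8) = -80
since m = R²·100 − (-80)²:  R² = (6400 + 8000) / 100 = 144
R = √144 = 12  ⇒  r_B = 12 − 7 = 5

rB=5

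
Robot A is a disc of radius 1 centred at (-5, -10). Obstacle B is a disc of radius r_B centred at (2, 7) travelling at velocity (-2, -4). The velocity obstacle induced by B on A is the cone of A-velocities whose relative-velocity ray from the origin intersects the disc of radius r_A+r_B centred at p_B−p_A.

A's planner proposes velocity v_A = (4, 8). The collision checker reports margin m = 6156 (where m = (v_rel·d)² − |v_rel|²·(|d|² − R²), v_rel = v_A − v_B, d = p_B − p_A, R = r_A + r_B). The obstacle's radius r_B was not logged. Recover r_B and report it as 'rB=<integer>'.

m = 6156
d = (7, 17);  v_rel = (6, 12),  |v_rel|² = 180
v_rel×d = (6)·(17) − (12)·(7) = 18
since m = R²·180 − 18²:  R² = (324 + 6156) / 180 = 36
R = √36 = 6  ⇒  r_B = 6 − 1 = 5

rB=5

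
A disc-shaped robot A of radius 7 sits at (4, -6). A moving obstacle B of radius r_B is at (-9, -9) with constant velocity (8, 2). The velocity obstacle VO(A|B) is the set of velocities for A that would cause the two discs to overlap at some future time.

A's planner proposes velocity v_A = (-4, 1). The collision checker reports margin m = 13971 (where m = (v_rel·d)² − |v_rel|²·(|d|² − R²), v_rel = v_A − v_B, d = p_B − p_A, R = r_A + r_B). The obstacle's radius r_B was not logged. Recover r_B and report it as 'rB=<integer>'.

m = 13971
d = (-13, -3);  v_rel = (-12, -1),  |v_rel|² = 145
v_rel×d = (-12)·(-3) − (-1)·(-13) = 23
since m = R²·145 − 23²:  R² = (529 + 13971) / 145 = 100
R = √100 = 10  ⇒  r_B = 10 − 7 = 3

rB=3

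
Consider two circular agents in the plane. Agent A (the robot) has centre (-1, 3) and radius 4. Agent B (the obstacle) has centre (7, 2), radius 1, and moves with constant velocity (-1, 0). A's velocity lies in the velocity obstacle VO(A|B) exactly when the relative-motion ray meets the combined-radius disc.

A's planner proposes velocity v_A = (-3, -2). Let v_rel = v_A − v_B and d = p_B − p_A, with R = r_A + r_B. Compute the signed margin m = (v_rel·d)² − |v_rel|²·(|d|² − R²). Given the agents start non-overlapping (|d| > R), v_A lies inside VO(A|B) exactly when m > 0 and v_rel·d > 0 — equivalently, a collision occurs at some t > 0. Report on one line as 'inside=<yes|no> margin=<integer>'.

d = (8, -1),  |d|² = 65;  R = 4+1 = 5,  c = 65−5² = 40
v_rel = (-2, -2),  |v_rel|² = 8;  v_rel·d = (-2)·(8) + (-2)·(-1) = -14
8·t² + 28·t + 40 = 0  ⇒  m = (-14)² − 8·40 = -124
m = -124 < 0,  v_rel·d = -14 < 0  ⇒  outside

inside=no margin=-124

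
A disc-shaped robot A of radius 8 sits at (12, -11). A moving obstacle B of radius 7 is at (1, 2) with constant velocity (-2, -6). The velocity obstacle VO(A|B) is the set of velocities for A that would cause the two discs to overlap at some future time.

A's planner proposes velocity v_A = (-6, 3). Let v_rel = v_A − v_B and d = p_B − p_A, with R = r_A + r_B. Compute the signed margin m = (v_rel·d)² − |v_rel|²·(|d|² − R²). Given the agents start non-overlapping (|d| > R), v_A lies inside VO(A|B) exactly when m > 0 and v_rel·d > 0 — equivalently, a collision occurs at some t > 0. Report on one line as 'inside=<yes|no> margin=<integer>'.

d = (-11, 13),  |d|² = 290;  R = 8+7 = 15,  c = 290−15² = 65
v_rel = (-4, 9),  |v_rel|² = 97;  v_rel·d = (-4)·(-11) + (9)·(13) = 161
97·t² − 322·t + 65 = 0  ⇒  m = 161² − 97·65 = 19616
m = 19616 > 0,  v_rel·d = 161 > 0  ⇒  inside

inside=yes margin=19616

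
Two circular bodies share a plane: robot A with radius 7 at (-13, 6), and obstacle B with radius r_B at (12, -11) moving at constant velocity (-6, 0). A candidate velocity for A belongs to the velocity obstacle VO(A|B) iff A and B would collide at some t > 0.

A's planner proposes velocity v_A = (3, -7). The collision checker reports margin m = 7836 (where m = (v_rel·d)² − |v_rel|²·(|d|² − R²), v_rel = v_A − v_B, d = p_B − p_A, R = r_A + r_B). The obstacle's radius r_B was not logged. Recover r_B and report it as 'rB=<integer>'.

m = 7836
d = (25, -17);  v_rel = (9, -7),  |v_rel|² = 130
v_rel×d = (9)·(-17) − (-7)·(25) = 22
since m = R²·130 − 22²:  R² = (484 + 7836) / 130 = 64
R = √64 = 8  ⇒  r_B = 8 − 7 = 1

rB=1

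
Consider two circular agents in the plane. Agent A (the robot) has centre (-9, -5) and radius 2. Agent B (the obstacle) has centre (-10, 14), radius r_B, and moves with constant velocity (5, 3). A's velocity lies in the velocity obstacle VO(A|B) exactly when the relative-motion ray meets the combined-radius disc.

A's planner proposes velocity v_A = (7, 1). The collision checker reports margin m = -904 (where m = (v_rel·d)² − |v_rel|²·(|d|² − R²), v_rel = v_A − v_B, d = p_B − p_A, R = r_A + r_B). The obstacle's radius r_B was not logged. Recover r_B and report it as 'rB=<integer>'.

m = -904
d = (-1, 19);  v_rel = (2, -2),  |v_rel|² = 8
v_rel×d = (2)·(19) − (-2)·(-1) = 36
since m = R²·8 − 36²:  R² = (1296 + -904) / 8 = 49
R = √49 = 7  ⇒  r_B = 7 − 2 = 5

rB=5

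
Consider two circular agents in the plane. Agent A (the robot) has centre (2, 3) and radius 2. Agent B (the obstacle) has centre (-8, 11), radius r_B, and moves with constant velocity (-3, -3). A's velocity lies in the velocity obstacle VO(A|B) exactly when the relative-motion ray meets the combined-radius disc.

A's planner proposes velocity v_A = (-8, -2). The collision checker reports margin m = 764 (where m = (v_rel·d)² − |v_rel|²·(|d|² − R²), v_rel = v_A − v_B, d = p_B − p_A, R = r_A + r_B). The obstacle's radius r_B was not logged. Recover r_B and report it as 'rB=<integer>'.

m = 764
d = (-10, 8);  v_rel = (-5, 1),  |v_rel|² = 26
v_rel×d = (-5)·(8) − (1)·(-10) = -30
since m = R²·26 − (-30)²:  R² = (900 + 764) / 26 = 64
R = √64 = 8  ⇒  r_B = 8 − 2 = 6

rB=6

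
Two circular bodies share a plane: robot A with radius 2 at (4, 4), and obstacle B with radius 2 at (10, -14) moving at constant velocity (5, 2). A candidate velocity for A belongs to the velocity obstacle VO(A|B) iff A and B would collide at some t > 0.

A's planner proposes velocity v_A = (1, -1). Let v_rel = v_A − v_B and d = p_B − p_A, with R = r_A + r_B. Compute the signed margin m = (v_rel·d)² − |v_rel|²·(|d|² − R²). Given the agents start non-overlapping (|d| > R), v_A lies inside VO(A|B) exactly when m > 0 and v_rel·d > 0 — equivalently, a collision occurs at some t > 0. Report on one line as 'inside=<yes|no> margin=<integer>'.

d = (6, -18),  |d|² = 360;  R = 2+2 = 4,  c = 360−4² = 344
v_rel = (-4, -3),  |v_rel|² = 25;  v_rel·d = (-4)·(6) + (-3)·(-18) = 30
25·t² − 60·t + 344 = 0  ⇒  m = 30² − 25·344 = -7700
m = -7700 < 0,  v_rel·d = 30 > 0  ⇒  outside

inside=no margin=-7700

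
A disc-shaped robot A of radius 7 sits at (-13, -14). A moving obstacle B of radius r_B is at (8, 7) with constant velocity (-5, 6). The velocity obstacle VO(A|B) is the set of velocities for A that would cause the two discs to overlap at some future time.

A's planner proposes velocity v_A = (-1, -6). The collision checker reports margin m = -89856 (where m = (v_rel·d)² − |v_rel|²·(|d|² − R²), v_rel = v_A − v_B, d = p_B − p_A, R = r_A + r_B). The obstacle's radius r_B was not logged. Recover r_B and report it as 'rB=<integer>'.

m = -89856
d = (21, 21);  v_rel = (4, -12),  |v_rel|² = 160
v_rel×d = (4)·(21) − (-12)·(21) = 336
since m = R²·160 − 336²:  R² = (112896 + -89856) / 160 = 144
R = √144 = 12  ⇒  r_B = 12 − 7 = 5

rB=5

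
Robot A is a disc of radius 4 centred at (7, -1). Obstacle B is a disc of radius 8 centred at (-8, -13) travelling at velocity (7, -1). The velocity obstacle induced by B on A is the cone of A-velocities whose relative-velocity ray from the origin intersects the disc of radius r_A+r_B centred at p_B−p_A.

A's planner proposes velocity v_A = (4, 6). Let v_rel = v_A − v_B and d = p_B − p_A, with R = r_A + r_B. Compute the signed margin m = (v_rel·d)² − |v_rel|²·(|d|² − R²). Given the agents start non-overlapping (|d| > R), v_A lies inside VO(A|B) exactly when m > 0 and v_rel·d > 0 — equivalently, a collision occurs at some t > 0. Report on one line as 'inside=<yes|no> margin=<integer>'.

d = (-15, -12),  |d|² = 369;  R = 4+8 = 12,  c = 369−12² = 225
v_rel = (-3, 7),  |v_rel|² = 58;  v_rel·d = (-3)·(-15) + (7)·(-12) = -39
58·t² + 78·t + 225 = 0  ⇒  m = (-39)² − 58·225 = -11529
m = -11529 < 0,  v_rel·d = -39 < 0  ⇒  outside

inside=no margin=-11529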